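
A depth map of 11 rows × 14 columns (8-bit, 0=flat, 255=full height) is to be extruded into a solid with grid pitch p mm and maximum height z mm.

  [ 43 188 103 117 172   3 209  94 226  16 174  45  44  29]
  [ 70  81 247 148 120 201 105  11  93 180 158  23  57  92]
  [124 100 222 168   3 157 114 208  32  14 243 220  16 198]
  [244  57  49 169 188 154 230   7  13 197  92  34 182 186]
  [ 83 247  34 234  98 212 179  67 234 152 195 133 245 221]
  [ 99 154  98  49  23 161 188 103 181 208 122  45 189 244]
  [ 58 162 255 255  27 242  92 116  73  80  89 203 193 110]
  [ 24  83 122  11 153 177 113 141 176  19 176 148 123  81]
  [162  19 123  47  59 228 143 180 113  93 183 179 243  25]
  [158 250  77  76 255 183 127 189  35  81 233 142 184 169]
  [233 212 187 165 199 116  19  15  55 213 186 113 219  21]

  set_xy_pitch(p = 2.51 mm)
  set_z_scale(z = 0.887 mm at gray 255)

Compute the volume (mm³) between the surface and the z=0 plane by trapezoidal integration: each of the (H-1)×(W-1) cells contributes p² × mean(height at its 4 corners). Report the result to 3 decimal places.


379.460

height_mm = gray/255 × 0.887; cell vol = 2.51² × mean(4 corners)
unit = 2.51² × 0.887 / (4×255) = 0.00547862 mm³ per gray-sum
row 0: Σ corner-gray over 13 cells = 5864  → 32.1266
row 1: Σ corner-gray over 13 cells = 6326  → 34.6577
row 2: Σ corner-gray over 13 cells = 6490  → 35.5562
row 3: Σ corner-gray over 13 cells = 7538  → 41.2978
row 4: Σ corner-gray over 13 cells = 7749  → 42.4538
row 5: Σ corner-gray over 13 cells = 7127  → 39.0461
row 6: Σ corner-gray over 13 cells = 6731  → 36.8766
row 7: Σ corner-gray over 13 cells = 6396  → 35.0412
row 8: Σ corner-gray over 13 cells = 7398  → 40.5308
row 9: Σ corner-gray over 13 cells = 7643  → 41.8731
Σ rows: total corner-gray = 69262  → 379.4599 mm³


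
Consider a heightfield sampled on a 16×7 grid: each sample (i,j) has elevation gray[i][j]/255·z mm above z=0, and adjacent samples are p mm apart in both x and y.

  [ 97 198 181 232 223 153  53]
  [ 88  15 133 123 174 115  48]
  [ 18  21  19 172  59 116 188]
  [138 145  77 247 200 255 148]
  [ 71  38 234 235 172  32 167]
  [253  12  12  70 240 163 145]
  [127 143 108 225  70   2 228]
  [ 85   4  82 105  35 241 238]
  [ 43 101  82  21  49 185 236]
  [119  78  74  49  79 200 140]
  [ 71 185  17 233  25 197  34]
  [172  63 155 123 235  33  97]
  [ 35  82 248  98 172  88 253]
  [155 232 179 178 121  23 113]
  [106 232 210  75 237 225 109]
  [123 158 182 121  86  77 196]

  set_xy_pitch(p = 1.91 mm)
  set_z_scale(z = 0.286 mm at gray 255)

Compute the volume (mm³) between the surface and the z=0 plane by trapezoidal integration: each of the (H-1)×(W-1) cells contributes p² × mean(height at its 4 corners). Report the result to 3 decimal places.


46.698

height_mm = gray/255 × 0.286; cell vol = 1.91² × mean(4 corners)
unit = 1.91² × 0.286 / (4×255) = 0.0010229 mm³ per gray-sum
row 0: Σ corner-gray over 6 cells = 3380  → 3.4574
row 1: Σ corner-gray over 6 cells = 2236  → 2.2872
row 2: Σ corner-gray over 6 cells = 3114  → 3.1853
row 3: Σ corner-gray over 6 cells = 3794  → 3.8809
row 4: Σ corner-gray over 6 cells = 3052  → 3.1219
row 5: Σ corner-gray over 6 cells = 2843  → 2.9081
row 6: Σ corner-gray over 6 cells = 2708  → 2.7700
row 7: Σ corner-gray over 6 cells = 2412  → 2.4672
row 8: Σ corner-gray over 6 cells = 2374  → 2.4284
row 9: Σ corner-gray over 6 cells = 2638  → 2.6984
row 10: Σ corner-gray over 6 cells = 2906  → 2.9725
row 11: Σ corner-gray over 6 cells = 3151  → 3.2232
row 12: Σ corner-gray over 6 cells = 3398  → 3.4758
row 13: Σ corner-gray over 6 cells = 3907  → 3.9965
row 14: Σ corner-gray over 6 cells = 3740  → 3.8256
Σ rows: total corner-gray = 45653  → 46.6984 mm³


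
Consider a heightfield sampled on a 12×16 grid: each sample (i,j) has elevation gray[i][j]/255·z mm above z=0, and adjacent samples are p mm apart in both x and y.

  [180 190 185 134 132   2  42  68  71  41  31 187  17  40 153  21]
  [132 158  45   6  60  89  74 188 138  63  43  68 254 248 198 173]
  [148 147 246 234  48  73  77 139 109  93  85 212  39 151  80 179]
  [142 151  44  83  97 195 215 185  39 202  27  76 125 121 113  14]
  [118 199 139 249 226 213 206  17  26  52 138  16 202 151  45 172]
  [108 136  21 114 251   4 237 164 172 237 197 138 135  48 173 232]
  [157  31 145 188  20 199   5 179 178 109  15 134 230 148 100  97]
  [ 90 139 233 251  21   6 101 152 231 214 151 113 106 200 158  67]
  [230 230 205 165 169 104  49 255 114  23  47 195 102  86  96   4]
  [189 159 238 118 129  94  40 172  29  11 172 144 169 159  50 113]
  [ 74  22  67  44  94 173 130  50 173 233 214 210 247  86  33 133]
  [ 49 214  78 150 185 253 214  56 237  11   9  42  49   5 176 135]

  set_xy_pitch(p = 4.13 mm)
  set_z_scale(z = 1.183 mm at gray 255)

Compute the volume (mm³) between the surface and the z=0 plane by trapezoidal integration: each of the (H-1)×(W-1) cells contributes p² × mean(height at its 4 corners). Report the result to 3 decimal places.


1651.397

height_mm = gray/255 × 1.183; cell vol = 4.13² × mean(4 corners)
unit = 4.13² × 1.183 / (4×255) = 0.0197827 mm³ per gray-sum
row 0: Σ corner-gray over 15 cells = 6356  → 125.7386
row 1: Σ corner-gray over 15 cells = 7362  → 145.6399
row 2: Σ corner-gray over 15 cells = 7295  → 144.3145
row 3: Σ corner-gray over 15 cells = 7550  → 149.3591
row 4: Σ corner-gray over 15 cells = 8442  → 167.0052
row 5: Σ corner-gray over 15 cells = 8010  → 158.4591
row 6: Σ corner-gray over 15 cells = 7925  → 156.7776
row 7: Σ corner-gray over 15 cells = 8223  → 162.6728
row 8: Σ corner-gray over 15 cells = 7584  → 150.0317
row 9: Σ corner-gray over 15 cells = 7429  → 146.9654
row 10: Σ corner-gray over 15 cells = 7301  → 144.4332
Σ rows: total corner-gray = 83477  → 1651.3971 mm³


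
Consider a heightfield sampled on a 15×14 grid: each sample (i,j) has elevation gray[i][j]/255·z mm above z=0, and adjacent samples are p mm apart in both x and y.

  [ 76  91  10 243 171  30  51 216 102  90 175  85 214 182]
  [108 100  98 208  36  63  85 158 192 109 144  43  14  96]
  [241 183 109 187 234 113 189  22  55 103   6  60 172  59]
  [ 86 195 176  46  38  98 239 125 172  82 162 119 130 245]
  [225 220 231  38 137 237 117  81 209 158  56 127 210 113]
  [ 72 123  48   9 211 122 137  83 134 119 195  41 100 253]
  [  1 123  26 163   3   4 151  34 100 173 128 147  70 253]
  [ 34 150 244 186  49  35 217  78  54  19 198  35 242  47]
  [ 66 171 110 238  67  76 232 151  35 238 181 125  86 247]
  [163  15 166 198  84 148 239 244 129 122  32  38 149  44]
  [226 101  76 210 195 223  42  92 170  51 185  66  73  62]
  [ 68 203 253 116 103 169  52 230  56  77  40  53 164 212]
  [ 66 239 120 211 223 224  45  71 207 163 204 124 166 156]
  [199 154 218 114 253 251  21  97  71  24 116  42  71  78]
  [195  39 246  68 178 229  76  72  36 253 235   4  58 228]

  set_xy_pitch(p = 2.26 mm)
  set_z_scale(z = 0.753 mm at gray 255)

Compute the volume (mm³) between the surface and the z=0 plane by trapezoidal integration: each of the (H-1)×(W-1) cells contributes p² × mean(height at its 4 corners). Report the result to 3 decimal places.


348.499

height_mm = gray/255 × 0.753; cell vol = 2.26² × mean(4 corners)
unit = 2.26² × 0.753 / (4×255) = 0.00377061 mm³ per gray-sum
row 0: Σ corner-gray over 13 cells = 5918  → 22.3145
row 1: Σ corner-gray over 13 cells = 5870  → 22.1335
row 2: Σ corner-gray over 13 cells = 6661  → 25.1160
row 3: Σ corner-gray over 13 cells = 7475  → 28.1853
row 4: Σ corner-gray over 13 cells = 6949  → 26.2020
row 5: Σ corner-gray over 13 cells = 5467  → 20.6139
row 6: Σ corner-gray over 13 cells = 5593  → 21.0890
row 7: Σ corner-gray over 13 cells = 6828  → 25.7457
row 8: Σ corner-gray over 13 cells = 7068  → 26.6507
row 9: Σ corner-gray over 13 cells = 6591  → 24.8521
row 10: Σ corner-gray over 13 cells = 6568  → 24.7654
row 11: Σ corner-gray over 13 cells = 7528  → 28.3852
row 12: Σ corner-gray over 13 cells = 7357  → 27.7404
row 13: Σ corner-gray over 13 cells = 6552  → 24.7050
Σ rows: total corner-gray = 92425  → 348.4987 mm³


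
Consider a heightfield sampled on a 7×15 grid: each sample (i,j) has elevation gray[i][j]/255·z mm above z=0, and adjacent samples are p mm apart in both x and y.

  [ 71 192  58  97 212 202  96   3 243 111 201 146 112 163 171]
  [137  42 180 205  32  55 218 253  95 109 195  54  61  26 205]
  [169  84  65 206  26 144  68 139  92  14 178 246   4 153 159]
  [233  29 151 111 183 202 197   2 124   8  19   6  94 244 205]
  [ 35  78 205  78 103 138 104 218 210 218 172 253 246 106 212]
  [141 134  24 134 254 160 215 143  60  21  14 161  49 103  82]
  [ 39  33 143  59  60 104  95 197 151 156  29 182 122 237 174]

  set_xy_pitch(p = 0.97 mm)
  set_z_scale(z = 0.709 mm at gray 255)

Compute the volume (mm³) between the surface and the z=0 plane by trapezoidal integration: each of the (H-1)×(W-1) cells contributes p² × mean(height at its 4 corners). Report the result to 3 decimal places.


27.520

height_mm = gray/255 × 0.709; cell vol = 0.97² × mean(4 corners)
unit = 0.97² × 0.709 / (4×255) = 0.000654018 mm³ per gray-sum
row 0: Σ corner-gray over 14 cells = 7306  → 4.7783
row 1: Σ corner-gray over 14 cells = 6558  → 4.2890
row 2: Σ corner-gray over 14 cells = 6344  → 4.1491
row 3: Σ corner-gray over 14 cells = 7683  → 5.0248
row 4: Σ corner-gray over 14 cells = 7672  → 5.0176
row 5: Σ corner-gray over 14 cells = 6516  → 4.2616
Σ rows: total corner-gray = 42079  → 27.5204 mm³


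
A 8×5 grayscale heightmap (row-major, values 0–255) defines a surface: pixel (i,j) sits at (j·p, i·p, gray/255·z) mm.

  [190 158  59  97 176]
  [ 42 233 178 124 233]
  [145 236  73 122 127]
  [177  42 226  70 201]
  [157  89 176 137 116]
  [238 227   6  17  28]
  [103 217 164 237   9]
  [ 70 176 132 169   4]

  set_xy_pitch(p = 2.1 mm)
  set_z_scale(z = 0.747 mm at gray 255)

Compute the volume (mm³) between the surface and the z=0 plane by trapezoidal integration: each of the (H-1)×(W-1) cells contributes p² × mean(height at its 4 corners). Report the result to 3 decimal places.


49.963

height_mm = gray/255 × 0.747; cell vol = 2.1² × mean(4 corners)
unit = 2.1² × 0.747 / (4×255) = 0.00322968 mm³ per gray-sum
row 0: Σ corner-gray over 4 cells = 2339  → 7.5542
row 1: Σ corner-gray over 4 cells = 2479  → 8.0064
row 2: Σ corner-gray over 4 cells = 2188  → 7.0665
row 3: Σ corner-gray over 4 cells = 2131  → 6.8824
row 4: Σ corner-gray over 4 cells = 1843  → 5.9523
row 5: Σ corner-gray over 4 cells = 2114  → 6.8275
row 6: Σ corner-gray over 4 cells = 2376  → 7.6737
Σ rows: total corner-gray = 15470  → 49.9631 mm³


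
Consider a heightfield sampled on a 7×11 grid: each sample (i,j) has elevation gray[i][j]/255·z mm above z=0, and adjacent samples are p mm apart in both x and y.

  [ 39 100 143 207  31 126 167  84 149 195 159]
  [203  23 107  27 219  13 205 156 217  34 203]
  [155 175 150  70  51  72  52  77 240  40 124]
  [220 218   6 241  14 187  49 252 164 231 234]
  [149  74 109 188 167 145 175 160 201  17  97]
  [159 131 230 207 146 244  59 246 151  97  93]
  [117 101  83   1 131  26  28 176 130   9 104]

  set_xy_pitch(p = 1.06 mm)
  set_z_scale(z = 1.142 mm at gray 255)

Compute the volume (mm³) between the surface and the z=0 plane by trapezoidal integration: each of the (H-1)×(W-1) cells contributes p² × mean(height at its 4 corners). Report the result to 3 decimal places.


39.771

height_mm = gray/255 × 1.142; cell vol = 1.06² × mean(4 corners)
unit = 1.06² × 1.142 / (4×255) = 0.00125799 mm³ per gray-sum
row 0: Σ corner-gray over 10 cells = 5010  → 6.3025
row 1: Σ corner-gray over 10 cells = 4541  → 5.7125
row 2: Σ corner-gray over 10 cells = 5311  → 6.6812
row 3: Σ corner-gray over 10 cells = 5896  → 7.4171
row 4: Σ corner-gray over 10 cells = 5992  → 7.5379
row 5: Σ corner-gray over 10 cells = 4865  → 6.1201
Σ rows: total corner-gray = 31615  → 39.7714 mm³


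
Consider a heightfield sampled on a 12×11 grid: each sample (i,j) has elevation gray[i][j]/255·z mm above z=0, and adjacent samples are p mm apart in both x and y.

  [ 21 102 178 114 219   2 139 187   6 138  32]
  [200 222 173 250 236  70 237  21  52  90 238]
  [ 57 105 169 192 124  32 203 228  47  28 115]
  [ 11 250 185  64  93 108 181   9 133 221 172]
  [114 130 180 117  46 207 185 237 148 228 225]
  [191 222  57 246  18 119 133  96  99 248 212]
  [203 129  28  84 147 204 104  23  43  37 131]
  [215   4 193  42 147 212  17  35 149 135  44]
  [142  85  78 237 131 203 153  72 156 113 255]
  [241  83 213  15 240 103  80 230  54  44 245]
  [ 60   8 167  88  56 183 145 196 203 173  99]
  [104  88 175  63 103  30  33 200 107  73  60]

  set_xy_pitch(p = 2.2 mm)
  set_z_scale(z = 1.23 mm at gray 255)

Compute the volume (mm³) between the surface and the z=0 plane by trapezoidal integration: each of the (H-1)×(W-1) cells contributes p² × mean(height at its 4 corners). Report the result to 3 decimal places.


height_mm = gray/255 × 1.23; cell vol = 2.2² × mean(4 corners)
unit = 2.2² × 1.23 / (4×255) = 0.00583647 mm³ per gray-sum
row 0: Σ corner-gray over 10 cells = 5363  → 31.3010
row 1: Σ corner-gray over 10 cells = 5568  → 32.4975
row 2: Σ corner-gray over 10 cells = 5099  → 29.7602
row 3: Σ corner-gray over 10 cells = 5966  → 34.8204
row 4: Σ corner-gray over 10 cells = 6174  → 36.0344
row 5: Σ corner-gray over 10 cells = 4811  → 28.0793
row 6: Σ corner-gray over 10 cells = 4059  → 23.6902
row 7: Σ corner-gray over 10 cells = 4980  → 29.0656
row 8: Σ corner-gray over 10 cells = 5463  → 31.8846
row 9: Σ corner-gray over 10 cells = 5207  → 30.3905
row 10: Σ corner-gray over 10 cells = 4505  → 26.2933
Σ rows: total corner-gray = 57195  → 333.8169 mm³

333.817


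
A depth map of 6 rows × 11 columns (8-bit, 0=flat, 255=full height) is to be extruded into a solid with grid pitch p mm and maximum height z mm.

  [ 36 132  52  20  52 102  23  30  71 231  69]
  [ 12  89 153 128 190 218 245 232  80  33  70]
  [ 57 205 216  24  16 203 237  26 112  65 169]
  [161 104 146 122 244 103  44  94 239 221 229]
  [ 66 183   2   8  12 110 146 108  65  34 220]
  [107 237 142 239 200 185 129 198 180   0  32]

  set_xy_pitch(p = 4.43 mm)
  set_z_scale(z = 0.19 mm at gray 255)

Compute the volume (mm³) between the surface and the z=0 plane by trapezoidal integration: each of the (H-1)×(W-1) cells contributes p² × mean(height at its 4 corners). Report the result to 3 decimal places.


height_mm = gray/255 × 0.19; cell vol = 4.43² × mean(4 corners)
unit = 4.43² × 0.19 / (4×255) = 0.00365562 mm³ per gray-sum
row 0: Σ corner-gray over 10 cells = 4349  → 15.8983
row 1: Σ corner-gray over 10 cells = 5252  → 19.1993
row 2: Σ corner-gray over 10 cells = 5458  → 19.9524
row 3: Σ corner-gray over 10 cells = 4646  → 16.9840
row 4: Σ corner-gray over 10 cells = 4781  → 17.4775
Σ rows: total corner-gray = 24486  → 89.5115 mm³

89.511


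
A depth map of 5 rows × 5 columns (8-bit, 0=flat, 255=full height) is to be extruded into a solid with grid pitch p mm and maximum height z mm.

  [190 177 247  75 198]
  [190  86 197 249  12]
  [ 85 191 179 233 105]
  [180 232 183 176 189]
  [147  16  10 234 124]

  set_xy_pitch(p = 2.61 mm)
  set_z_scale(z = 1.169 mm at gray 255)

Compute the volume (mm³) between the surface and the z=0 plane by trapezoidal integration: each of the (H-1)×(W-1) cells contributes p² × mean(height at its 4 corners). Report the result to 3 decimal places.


82.780

height_mm = gray/255 × 1.169; cell vol = 2.61² × mean(4 corners)
unit = 2.61² × 1.169 / (4×255) = 0.0078072 mm³ per gray-sum
row 0: Σ corner-gray over 4 cells = 2652  → 20.7047
row 1: Σ corner-gray over 4 cells = 2662  → 20.7828
row 2: Σ corner-gray over 4 cells = 2947  → 23.0078
row 3: Σ corner-gray over 4 cells = 2342  → 18.2845
Σ rows: total corner-gray = 10603  → 82.7798 mm³


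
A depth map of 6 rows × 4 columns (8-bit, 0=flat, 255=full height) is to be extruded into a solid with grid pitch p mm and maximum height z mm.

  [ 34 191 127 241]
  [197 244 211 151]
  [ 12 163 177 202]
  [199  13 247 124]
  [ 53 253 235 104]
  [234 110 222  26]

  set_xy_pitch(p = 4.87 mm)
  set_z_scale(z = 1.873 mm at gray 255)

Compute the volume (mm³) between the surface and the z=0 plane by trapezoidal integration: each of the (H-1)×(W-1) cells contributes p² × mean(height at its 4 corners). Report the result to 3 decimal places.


439.471

height_mm = gray/255 × 1.873; cell vol = 4.87² × mean(4 corners)
unit = 4.87² × 1.873 / (4×255) = 0.0435507 mm³ per gray-sum
row 0: Σ corner-gray over 3 cells = 2169  → 94.4616
row 1: Σ corner-gray over 3 cells = 2152  → 93.7212
row 2: Σ corner-gray over 3 cells = 1737  → 75.6476
row 3: Σ corner-gray over 3 cells = 1976  → 86.0563
row 4: Σ corner-gray over 3 cells = 2057  → 89.5839
Σ rows: total corner-gray = 10091  → 439.4705 mm³


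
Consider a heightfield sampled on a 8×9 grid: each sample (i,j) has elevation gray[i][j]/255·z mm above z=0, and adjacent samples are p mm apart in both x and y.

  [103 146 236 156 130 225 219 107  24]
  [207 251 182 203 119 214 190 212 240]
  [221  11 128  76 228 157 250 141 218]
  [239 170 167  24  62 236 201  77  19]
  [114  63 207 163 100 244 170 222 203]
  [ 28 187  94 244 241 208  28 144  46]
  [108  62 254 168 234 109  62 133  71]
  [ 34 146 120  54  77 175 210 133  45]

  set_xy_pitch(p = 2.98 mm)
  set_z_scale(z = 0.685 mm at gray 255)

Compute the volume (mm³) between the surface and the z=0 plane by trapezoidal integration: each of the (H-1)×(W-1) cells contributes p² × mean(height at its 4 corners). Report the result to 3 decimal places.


height_mm = gray/255 × 0.685; cell vol = 2.98² × mean(4 corners)
unit = 2.98² × 0.685 / (4×255) = 0.0059638 mm³ per gray-sum
row 0: Σ corner-gray over 8 cells = 5754  → 34.3157
row 1: Σ corner-gray over 8 cells = 5610  → 33.4569
row 2: Σ corner-gray over 8 cells = 4553  → 27.1532
row 3: Σ corner-gray over 8 cells = 4787  → 28.5487
row 4: Σ corner-gray over 8 cells = 5021  → 29.9442
row 5: Σ corner-gray over 8 cells = 4589  → 27.3679
row 6: Σ corner-gray over 8 cells = 4132  → 24.6424
Σ rows: total corner-gray = 34446  → 205.4290 mm³

205.429


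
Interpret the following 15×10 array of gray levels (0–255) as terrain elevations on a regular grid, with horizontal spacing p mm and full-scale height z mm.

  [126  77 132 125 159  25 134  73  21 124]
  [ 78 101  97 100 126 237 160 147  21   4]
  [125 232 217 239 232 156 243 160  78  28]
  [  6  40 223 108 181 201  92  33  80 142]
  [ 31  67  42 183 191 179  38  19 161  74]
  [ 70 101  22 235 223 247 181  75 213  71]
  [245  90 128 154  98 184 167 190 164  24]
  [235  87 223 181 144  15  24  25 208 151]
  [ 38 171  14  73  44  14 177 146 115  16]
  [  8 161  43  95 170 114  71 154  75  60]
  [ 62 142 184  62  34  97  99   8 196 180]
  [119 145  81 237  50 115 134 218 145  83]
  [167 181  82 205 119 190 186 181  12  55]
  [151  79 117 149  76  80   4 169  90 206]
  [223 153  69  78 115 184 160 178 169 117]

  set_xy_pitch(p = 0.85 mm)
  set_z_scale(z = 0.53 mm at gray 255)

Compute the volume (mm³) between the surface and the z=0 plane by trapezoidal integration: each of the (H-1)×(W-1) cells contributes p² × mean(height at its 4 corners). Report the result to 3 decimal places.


height_mm = gray/255 × 0.53; cell vol = 0.85² × mean(4 corners)
unit = 0.85² × 0.53 / (4×255) = 0.000375417 mm³ per gray-sum
row 0: Σ corner-gray over 9 cells = 3802  → 1.4273
row 1: Σ corner-gray over 9 cells = 5327  → 1.9998
row 2: Σ corner-gray over 9 cells = 5331  → 2.0013
row 3: Σ corner-gray over 9 cells = 3929  → 1.4750
row 4: Σ corner-gray over 9 cells = 4600  → 1.7269
row 5: Σ corner-gray over 9 cells = 5354  → 2.0100
row 6: Σ corner-gray over 9 cells = 4819  → 1.8091
row 7: Σ corner-gray over 9 cells = 3762  → 1.4123
row 8: Σ corner-gray over 9 cells = 3396  → 1.2749
row 9: Σ corner-gray over 9 cells = 3720  → 1.3965
row 10: Σ corner-gray over 9 cells = 4338  → 1.6286
row 11: Σ corner-gray over 9 cells = 4986  → 1.8718
row 12: Σ corner-gray over 9 cells = 4419  → 1.6590
row 13: Σ corner-gray over 9 cells = 4437  → 1.6657
Σ rows: total corner-gray = 62220  → 23.3584 mm³

23.358


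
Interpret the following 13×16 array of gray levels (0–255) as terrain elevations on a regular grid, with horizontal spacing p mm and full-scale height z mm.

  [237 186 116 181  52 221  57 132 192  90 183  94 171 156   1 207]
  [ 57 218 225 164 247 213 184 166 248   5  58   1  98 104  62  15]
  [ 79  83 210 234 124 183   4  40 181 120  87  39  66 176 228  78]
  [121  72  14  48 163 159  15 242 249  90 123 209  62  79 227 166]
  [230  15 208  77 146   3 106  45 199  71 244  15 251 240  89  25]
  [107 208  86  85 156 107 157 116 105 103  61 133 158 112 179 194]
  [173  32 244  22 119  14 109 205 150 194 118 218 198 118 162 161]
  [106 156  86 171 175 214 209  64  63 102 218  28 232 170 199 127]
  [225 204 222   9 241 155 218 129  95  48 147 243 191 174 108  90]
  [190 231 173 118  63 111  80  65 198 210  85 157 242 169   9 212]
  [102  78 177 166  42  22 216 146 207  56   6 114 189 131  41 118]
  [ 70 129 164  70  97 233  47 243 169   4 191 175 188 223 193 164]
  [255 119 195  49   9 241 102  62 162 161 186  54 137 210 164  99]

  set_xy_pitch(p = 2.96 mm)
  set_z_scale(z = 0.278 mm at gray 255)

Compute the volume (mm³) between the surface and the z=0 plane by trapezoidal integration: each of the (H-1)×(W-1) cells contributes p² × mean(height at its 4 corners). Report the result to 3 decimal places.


231.566

height_mm = gray/255 × 0.278; cell vol = 2.96² × mean(4 corners)
unit = 2.96² × 0.278 / (4×255) = 0.00238797 mm³ per gray-sum
row 0: Σ corner-gray over 15 cells = 8166  → 19.5001
row 1: Σ corner-gray over 15 cells = 7765  → 18.5426
row 2: Σ corner-gray over 15 cells = 7498  → 17.9050
row 3: Σ corner-gray over 15 cells = 7464  → 17.8238
row 4: Σ corner-gray over 15 cells = 7506  → 17.9241
row 5: Σ corner-gray over 15 cells = 7973  → 19.0392
row 6: Σ corner-gray over 15 cells = 8547  → 20.4099
row 7: Σ corner-gray over 15 cells = 9090  → 21.7066
row 8: Σ corner-gray over 15 cells = 8907  → 21.2696
row 9: Σ corner-gray over 15 cells = 7626  → 18.2106
row 10: Σ corner-gray over 15 cells = 7888  → 18.8363
row 11: Σ corner-gray over 15 cells = 8542  → 20.3980
Σ rows: total corner-gray = 96972  → 231.5658 mm³


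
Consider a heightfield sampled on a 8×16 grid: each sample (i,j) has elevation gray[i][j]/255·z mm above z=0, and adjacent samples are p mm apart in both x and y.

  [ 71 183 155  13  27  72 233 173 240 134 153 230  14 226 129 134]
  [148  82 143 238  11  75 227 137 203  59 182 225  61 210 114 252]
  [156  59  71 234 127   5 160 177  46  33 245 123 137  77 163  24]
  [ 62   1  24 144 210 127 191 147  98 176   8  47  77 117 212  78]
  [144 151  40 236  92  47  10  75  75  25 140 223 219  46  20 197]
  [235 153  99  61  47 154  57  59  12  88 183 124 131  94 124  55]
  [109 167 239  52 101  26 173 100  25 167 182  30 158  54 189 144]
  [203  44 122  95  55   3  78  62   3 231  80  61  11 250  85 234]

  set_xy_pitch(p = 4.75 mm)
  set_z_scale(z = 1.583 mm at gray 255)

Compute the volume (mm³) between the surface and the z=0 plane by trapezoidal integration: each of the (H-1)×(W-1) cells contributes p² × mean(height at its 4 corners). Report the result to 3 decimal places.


1708.016

height_mm = gray/255 × 1.583; cell vol = 4.75² × mean(4 corners)
unit = 4.75² × 1.583 / (4×255) = 0.0350161 mm³ per gray-sum
row 0: Σ corner-gray over 15 cells = 8503  → 297.7420
row 1: Σ corner-gray over 15 cells = 7828  → 274.1061
row 2: Σ corner-gray over 15 cells = 6792  → 237.8295
row 3: Σ corner-gray over 15 cells = 6437  → 225.3987
row 4: Σ corner-gray over 15 cells = 6201  → 217.1349
row 5: Σ corner-gray over 15 cells = 6641  → 232.5420
row 6: Σ corner-gray over 15 cells = 6376  → 223.2628
Σ rows: total corner-gray = 48778  → 1708.0161 mm³


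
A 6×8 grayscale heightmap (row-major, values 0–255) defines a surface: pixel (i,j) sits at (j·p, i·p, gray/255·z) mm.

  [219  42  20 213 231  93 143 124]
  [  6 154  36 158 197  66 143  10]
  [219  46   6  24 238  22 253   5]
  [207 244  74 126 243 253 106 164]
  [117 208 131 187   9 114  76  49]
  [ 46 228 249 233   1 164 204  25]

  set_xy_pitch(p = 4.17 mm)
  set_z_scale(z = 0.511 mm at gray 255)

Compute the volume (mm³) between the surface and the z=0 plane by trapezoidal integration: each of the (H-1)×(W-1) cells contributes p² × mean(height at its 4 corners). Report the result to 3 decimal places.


157.382

height_mm = gray/255 × 0.511; cell vol = 4.17² × mean(4 corners)
unit = 4.17² × 0.511 / (4×255) = 0.0087115 mm³ per gray-sum
row 0: Σ corner-gray over 7 cells = 3351  → 29.1922
row 1: Σ corner-gray over 7 cells = 2926  → 25.4898
row 2: Σ corner-gray over 7 cells = 3865  → 33.6699
row 3: Σ corner-gray over 7 cells = 4079  → 35.5342
row 4: Σ corner-gray over 7 cells = 3845  → 33.4957
Σ rows: total corner-gray = 18066  → 157.3819 mm³


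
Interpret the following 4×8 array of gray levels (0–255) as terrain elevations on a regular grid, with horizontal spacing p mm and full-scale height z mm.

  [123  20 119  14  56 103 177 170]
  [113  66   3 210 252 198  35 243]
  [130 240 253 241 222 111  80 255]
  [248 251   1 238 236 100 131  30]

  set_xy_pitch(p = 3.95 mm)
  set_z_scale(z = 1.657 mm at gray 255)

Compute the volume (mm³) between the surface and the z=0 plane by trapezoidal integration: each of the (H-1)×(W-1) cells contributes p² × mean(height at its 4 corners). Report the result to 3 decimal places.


height_mm = gray/255 × 1.657; cell vol = 3.95² × mean(4 corners)
unit = 3.95² × 1.657 / (4×255) = 0.0253464 mm³ per gray-sum
row 0: Σ corner-gray over 7 cells = 3155  → 79.9679
row 1: Σ corner-gray over 7 cells = 4563  → 115.6557
row 2: Σ corner-gray over 7 cells = 4871  → 123.4624
Σ rows: total corner-gray = 12589  → 319.0860 mm³

319.086


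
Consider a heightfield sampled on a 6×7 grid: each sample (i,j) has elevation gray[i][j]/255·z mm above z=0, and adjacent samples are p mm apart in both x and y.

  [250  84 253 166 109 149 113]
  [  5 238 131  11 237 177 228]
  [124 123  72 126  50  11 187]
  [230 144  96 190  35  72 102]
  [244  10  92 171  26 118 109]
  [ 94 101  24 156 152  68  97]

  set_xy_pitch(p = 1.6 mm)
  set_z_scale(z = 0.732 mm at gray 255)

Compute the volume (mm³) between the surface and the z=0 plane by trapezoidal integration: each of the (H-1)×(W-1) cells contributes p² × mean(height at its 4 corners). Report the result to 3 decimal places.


height_mm = gray/255 × 0.732; cell vol = 1.6² × mean(4 corners)
unit = 1.6² × 0.732 / (4×255) = 0.00183718 mm³ per gray-sum
row 0: Σ corner-gray over 6 cells = 3706  → 6.8086
row 1: Σ corner-gray over 6 cells = 2896  → 5.3205
row 2: Σ corner-gray over 6 cells = 2481  → 4.5580
row 3: Σ corner-gray over 6 cells = 2593  → 4.7638
row 4: Σ corner-gray over 6 cells = 2380  → 4.3725
Σ rows: total corner-gray = 14056  → 25.8234 mm³

25.823


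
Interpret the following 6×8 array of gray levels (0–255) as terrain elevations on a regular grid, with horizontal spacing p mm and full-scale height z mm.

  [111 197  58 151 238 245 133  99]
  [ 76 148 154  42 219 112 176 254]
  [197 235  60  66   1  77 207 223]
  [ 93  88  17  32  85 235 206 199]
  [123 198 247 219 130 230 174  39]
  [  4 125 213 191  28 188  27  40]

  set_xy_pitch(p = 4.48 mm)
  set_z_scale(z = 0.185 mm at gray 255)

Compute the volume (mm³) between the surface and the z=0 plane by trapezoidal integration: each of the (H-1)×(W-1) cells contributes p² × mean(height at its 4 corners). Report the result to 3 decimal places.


71.647

height_mm = gray/255 × 0.185; cell vol = 4.48² × mean(4 corners)
unit = 4.48² × 0.185 / (4×255) = 0.00364022 mm³ per gray-sum
row 0: Σ corner-gray over 7 cells = 4286  → 15.6020
row 1: Σ corner-gray over 7 cells = 3744  → 13.6290
row 2: Σ corner-gray over 7 cells = 3330  → 12.1219
row 3: Σ corner-gray over 7 cells = 4176  → 15.2016
row 4: Σ corner-gray over 7 cells = 4146  → 15.0924
Σ rows: total corner-gray = 19682  → 71.6468 mm³


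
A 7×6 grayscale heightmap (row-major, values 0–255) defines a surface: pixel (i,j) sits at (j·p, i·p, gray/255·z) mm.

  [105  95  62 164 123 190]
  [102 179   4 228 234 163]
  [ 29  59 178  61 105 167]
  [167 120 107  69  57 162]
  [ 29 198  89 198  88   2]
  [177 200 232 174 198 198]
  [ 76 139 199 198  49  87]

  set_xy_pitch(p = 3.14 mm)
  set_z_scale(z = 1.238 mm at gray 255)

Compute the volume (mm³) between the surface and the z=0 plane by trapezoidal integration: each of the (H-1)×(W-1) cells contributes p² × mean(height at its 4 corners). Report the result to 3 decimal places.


191.709

height_mm = gray/255 × 1.238; cell vol = 3.14² × mean(4 corners)
unit = 3.14² × 1.238 / (4×255) = 0.0119668 mm³ per gray-sum
row 0: Σ corner-gray over 5 cells = 2738  → 32.7652
row 1: Σ corner-gray over 5 cells = 2557  → 30.5992
row 2: Σ corner-gray over 5 cells = 2037  → 24.3765
row 3: Σ corner-gray over 5 cells = 2212  → 26.4707
row 4: Σ corner-gray over 5 cells = 3160  → 37.8152
row 5: Σ corner-gray over 5 cells = 3316  → 39.6821
Σ rows: total corner-gray = 16020  → 191.7089 mm³


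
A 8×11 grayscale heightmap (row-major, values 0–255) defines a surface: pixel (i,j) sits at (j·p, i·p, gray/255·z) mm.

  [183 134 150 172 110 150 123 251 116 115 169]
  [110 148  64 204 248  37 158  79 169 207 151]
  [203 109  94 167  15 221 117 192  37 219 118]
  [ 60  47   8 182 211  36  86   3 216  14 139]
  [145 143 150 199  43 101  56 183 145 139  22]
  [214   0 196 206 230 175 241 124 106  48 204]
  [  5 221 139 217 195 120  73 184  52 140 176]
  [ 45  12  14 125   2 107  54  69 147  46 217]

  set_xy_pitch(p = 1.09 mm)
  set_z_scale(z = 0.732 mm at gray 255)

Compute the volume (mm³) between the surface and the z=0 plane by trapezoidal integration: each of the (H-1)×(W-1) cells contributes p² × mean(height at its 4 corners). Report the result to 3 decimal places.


30.659

height_mm = gray/255 × 0.732; cell vol = 1.09² × mean(4 corners)
unit = 1.09² × 0.732 / (4×255) = 0.000852636 mm³ per gray-sum
row 0: Σ corner-gray over 10 cells = 5883  → 5.0161
row 1: Σ corner-gray over 10 cells = 5552  → 4.7338
row 2: Σ corner-gray over 10 cells = 4468  → 3.8096
row 3: Σ corner-gray over 10 cells = 4290  → 3.6578
row 4: Σ corner-gray over 10 cells = 5555  → 4.7364
row 5: Σ corner-gray over 10 cells = 5933  → 5.0587
row 6: Σ corner-gray over 10 cells = 4277  → 3.6467
Σ rows: total corner-gray = 35958  → 30.6591 mm³


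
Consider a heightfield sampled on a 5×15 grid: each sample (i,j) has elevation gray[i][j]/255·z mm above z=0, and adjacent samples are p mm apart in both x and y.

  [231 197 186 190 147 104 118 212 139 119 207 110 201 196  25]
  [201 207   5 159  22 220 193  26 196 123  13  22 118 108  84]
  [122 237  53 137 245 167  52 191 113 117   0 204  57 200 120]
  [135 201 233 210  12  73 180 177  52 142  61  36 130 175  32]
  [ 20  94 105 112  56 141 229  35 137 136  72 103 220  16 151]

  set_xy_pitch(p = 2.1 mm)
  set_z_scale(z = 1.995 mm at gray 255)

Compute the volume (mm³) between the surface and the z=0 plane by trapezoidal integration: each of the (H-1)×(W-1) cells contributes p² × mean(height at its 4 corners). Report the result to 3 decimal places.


245.368

height_mm = gray/255 × 1.995; cell vol = 2.1² × mean(4 corners)
unit = 2.1² × 1.995 / (4×255) = 0.00862544 mm³ per gray-sum
row 0: Σ corner-gray over 14 cells = 7617  → 65.7000
row 1: Σ corner-gray over 14 cells = 6897  → 59.4897
row 2: Σ corner-gray over 14 cells = 7319  → 63.1296
row 3: Σ corner-gray over 14 cells = 6614  → 57.0487
Σ rows: total corner-gray = 28447  → 245.3679 mm³


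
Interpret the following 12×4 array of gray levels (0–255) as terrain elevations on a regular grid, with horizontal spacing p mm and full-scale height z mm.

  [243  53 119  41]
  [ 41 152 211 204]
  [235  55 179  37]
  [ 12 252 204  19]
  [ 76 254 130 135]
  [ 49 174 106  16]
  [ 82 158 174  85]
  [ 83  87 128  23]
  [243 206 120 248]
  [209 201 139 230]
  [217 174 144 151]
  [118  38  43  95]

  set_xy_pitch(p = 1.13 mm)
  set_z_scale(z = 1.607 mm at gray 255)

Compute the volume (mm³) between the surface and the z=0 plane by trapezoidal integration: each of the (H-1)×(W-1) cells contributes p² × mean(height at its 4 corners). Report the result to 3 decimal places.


37.791

height_mm = gray/255 × 1.607; cell vol = 1.13² × mean(4 corners)
unit = 1.13² × 1.607 / (4×255) = 0.00201174 mm³ per gray-sum
row 0: Σ corner-gray over 3 cells = 1599  → 3.2168
row 1: Σ corner-gray over 3 cells = 1711  → 3.4421
row 2: Σ corner-gray over 3 cells = 1683  → 3.3858
row 3: Σ corner-gray over 3 cells = 1922  → 3.8666
row 4: Σ corner-gray over 3 cells = 1604  → 3.2268
row 5: Σ corner-gray over 3 cells = 1456  → 2.9291
row 6: Σ corner-gray over 3 cells = 1367  → 2.7501
row 7: Σ corner-gray over 3 cells = 1679  → 3.3777
row 8: Σ corner-gray over 3 cells = 2262  → 4.5506
row 9: Σ corner-gray over 3 cells = 2123  → 4.2709
row 10: Σ corner-gray over 3 cells = 1379  → 2.7742
Σ rows: total corner-gray = 18785  → 37.7906 mm³


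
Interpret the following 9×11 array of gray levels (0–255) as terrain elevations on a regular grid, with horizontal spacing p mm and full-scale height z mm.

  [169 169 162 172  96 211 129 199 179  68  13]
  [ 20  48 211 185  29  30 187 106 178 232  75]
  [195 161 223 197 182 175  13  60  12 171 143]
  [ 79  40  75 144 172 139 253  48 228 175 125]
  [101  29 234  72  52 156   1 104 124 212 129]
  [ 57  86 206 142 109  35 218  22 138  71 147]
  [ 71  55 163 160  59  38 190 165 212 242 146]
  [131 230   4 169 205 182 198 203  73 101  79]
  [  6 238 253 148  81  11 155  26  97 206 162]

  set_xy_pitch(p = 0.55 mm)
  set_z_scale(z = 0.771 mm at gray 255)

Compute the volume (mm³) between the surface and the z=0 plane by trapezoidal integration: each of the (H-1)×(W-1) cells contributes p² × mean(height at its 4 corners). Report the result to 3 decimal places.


9.577

height_mm = gray/255 × 0.771; cell vol = 0.55² × mean(4 corners)
unit = 0.55² × 0.771 / (4×255) = 0.000228654 mm³ per gray-sum
row 0: Σ corner-gray over 10 cells = 5459  → 1.2482
row 1: Σ corner-gray over 10 cells = 5233  → 1.1965
row 2: Σ corner-gray over 10 cells = 5478  → 1.2526
row 3: Σ corner-gray over 10 cells = 4950  → 1.1318
row 4: Σ corner-gray over 10 cells = 4456  → 1.0189
row 5: Σ corner-gray over 10 cells = 5043  → 1.1531
row 6: Σ corner-gray over 10 cells = 5725  → 1.3090
row 7: Σ corner-gray over 10 cells = 5538  → 1.2663
Σ rows: total corner-gray = 41882  → 9.5765 mm³


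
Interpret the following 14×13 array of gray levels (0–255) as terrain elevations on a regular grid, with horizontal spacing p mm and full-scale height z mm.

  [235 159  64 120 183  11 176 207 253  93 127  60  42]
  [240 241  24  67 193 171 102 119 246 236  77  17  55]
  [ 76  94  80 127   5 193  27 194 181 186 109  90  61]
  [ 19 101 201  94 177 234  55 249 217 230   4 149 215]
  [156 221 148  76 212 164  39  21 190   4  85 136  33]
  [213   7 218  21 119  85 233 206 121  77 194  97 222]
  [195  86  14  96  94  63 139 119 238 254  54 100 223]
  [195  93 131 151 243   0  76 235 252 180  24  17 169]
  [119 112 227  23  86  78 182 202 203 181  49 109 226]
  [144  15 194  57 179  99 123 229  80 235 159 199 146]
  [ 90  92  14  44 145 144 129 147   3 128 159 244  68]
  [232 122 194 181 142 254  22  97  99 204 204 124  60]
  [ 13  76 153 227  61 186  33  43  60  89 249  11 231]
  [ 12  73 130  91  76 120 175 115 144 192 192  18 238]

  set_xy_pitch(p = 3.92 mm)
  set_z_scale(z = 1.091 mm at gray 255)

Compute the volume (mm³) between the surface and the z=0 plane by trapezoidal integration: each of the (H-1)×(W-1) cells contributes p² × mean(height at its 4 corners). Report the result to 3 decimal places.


height_mm = gray/255 × 1.091; cell vol = 3.92² × mean(4 corners)
unit = 3.92² × 1.091 / (4×255) = 0.016436 mm³ per gray-sum
row 0: Σ corner-gray over 12 cells = 6464  → 106.2424
row 1: Σ corner-gray over 12 cells = 5990  → 98.4518
row 2: Σ corner-gray over 12 cells = 6365  → 104.6153
row 3: Σ corner-gray over 12 cells = 6437  → 105.7987
row 4: Σ corner-gray over 12 cells = 5972  → 98.1559
row 5: Σ corner-gray over 12 cells = 6123  → 100.6378
row 6: Σ corner-gray over 12 cells = 6100  → 100.2597
row 7: Σ corner-gray over 12 cells = 6417  → 105.4700
row 8: Σ corner-gray over 12 cells = 6677  → 109.7433
row 9: Σ corner-gray over 12 cells = 6084  → 99.9968
row 10: Σ corner-gray over 12 cells = 6234  → 102.4622
row 11: Σ corner-gray over 12 cells = 6198  → 101.8705
row 12: Σ corner-gray over 12 cells = 5522  → 90.7597
Σ rows: total corner-gray = 80583  → 1324.4640 mm³

1324.464


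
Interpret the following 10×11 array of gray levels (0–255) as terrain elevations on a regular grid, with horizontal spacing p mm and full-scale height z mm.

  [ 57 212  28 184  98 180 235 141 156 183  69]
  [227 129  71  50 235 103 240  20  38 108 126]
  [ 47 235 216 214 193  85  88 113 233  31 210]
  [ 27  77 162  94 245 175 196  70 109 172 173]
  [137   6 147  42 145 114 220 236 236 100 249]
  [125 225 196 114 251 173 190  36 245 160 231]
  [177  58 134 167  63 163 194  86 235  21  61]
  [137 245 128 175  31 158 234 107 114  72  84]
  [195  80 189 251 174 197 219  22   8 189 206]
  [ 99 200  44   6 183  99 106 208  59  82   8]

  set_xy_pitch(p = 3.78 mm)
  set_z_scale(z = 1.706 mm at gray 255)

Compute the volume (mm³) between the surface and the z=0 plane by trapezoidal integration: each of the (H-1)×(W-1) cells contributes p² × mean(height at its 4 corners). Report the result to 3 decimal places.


1215.765

height_mm = gray/255 × 1.706; cell vol = 3.78² × mean(4 corners)
unit = 3.78² × 1.706 / (4×255) = 0.023898 mm³ per gray-sum
row 0: Σ corner-gray over 10 cells = 5301  → 126.6836
row 1: Σ corner-gray over 10 cells = 5414  → 129.3840
row 2: Σ corner-gray over 10 cells = 5873  → 140.3532
row 3: Σ corner-gray over 10 cells = 5678  → 135.6931
row 4: Σ corner-gray over 10 cells = 6414  → 153.2821
row 5: Σ corner-gray over 10 cells = 6016  → 143.7707
row 6: Σ corner-gray over 10 cells = 5229  → 124.9629
row 7: Σ corner-gray over 10 cells = 5808  → 138.7999
row 8: Σ corner-gray over 10 cells = 5140  → 122.8360
Σ rows: total corner-gray = 50873  → 1215.7655 mm³


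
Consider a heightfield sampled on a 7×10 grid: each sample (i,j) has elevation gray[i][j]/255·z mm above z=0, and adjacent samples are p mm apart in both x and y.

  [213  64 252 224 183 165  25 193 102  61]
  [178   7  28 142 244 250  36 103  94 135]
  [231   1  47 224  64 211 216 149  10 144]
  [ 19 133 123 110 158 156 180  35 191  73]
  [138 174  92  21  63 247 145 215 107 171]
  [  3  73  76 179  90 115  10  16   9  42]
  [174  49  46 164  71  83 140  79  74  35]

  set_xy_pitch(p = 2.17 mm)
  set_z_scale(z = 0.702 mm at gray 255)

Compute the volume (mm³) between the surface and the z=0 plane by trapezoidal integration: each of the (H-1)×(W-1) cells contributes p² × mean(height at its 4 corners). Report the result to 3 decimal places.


height_mm = gray/255 × 0.702; cell vol = 2.17² × mean(4 corners)
unit = 2.17² × 0.702 / (4×255) = 0.00324083 mm³ per gray-sum
row 0: Σ corner-gray over 9 cells = 4811  → 15.5916
row 1: Σ corner-gray over 9 cells = 4340  → 14.0652
row 2: Σ corner-gray over 9 cells = 4483  → 14.5286
row 3: Σ corner-gray over 9 cells = 4701  → 15.2351
row 4: Σ corner-gray over 9 cells = 3618  → 11.7253
row 5: Σ corner-gray over 9 cells = 2802  → 9.0808
Σ rows: total corner-gray = 24755  → 80.2268 mm³

80.227


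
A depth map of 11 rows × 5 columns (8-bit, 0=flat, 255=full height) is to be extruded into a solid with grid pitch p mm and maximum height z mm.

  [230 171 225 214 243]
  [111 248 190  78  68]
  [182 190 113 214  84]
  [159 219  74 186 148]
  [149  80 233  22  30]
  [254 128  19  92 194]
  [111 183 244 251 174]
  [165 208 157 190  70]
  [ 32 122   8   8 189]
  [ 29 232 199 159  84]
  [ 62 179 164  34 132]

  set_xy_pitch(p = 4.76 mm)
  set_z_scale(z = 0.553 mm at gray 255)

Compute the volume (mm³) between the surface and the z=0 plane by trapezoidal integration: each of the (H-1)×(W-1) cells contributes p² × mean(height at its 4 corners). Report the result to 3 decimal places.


286.155

height_mm = gray/255 × 0.553; cell vol = 4.76² × mean(4 corners)
unit = 4.76² × 0.553 / (4×255) = 0.012284 mm³ per gray-sum
row 0: Σ corner-gray over 4 cells = 2904  → 35.6727
row 1: Σ corner-gray over 4 cells = 2511  → 30.8451
row 2: Σ corner-gray over 4 cells = 2565  → 31.5084
row 3: Σ corner-gray over 4 cells = 2114  → 25.9683
row 4: Σ corner-gray over 4 cells = 1775  → 21.8041
row 5: Σ corner-gray over 4 cells = 2567  → 31.5330
row 6: Σ corner-gray over 4 cells = 2986  → 36.6799
row 7: Σ corner-gray over 4 cells = 1842  → 22.6271
row 8: Σ corner-gray over 4 cells = 1790  → 21.9883
row 9: Σ corner-gray over 4 cells = 2241  → 27.5284
Σ rows: total corner-gray = 23295  → 286.1552 mm³
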